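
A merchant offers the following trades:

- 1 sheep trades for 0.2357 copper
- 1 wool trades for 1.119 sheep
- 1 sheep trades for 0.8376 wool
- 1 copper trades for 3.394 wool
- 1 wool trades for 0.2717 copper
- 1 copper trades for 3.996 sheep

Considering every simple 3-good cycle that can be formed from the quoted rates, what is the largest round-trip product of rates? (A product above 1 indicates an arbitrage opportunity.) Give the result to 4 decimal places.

0.9094

wool→copper→sheep→wool: 0.2717 × 3.996 × 0.8376 = 0.90939
wool→sheep→copper→wool: 1.119 × 0.2357 × 3.394 = 0.89516
Maximum is wool→copper→sheep→wool at 0.9094; no arbitrage — every cycle loses value.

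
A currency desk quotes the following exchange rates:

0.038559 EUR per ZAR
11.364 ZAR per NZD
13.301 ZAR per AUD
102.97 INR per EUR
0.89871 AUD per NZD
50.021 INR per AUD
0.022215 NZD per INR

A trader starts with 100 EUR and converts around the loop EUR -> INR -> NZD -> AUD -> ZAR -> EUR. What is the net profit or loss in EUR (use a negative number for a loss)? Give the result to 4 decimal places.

5.4355

100 EUR × 102.97 = 10297 INR
10297 INR × 0.022215 = 228.747855 NZD
228.747855 NZD × 0.89871 = 205.57798476705 AUD
205.57798476705 AUD × 13.301 = 2734.39277538653205 ZAR
2734.39277538653205 ZAR × 0.038559 = 105.43545102612928931595 EUR
Net change: 105.43545102612928931595 − 100 = 5.43545102612928931595 EUR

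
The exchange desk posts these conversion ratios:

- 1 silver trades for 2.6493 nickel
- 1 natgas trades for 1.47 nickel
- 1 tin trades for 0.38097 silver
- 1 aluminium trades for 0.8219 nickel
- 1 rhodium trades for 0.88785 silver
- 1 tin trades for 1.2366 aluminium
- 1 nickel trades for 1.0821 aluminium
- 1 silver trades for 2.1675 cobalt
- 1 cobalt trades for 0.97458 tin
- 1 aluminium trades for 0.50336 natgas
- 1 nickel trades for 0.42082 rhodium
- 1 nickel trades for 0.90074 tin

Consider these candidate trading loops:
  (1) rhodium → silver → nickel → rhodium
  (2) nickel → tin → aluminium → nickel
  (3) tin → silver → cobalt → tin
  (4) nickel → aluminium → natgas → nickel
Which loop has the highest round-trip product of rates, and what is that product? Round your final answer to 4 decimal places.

0.9898

(1) 0.88785 × 2.6493 × 0.42082 = 0.98984
(2) 0.90074 × 1.2366 × 0.8219 = 0.91548
(3) 0.38097 × 2.1675 × 0.97458 = 0.80476
(4) 1.0821 × 0.50336 × 1.47 = 0.80069
Highest is cycle (1) at 0.9898 (≤1, no arbitrage).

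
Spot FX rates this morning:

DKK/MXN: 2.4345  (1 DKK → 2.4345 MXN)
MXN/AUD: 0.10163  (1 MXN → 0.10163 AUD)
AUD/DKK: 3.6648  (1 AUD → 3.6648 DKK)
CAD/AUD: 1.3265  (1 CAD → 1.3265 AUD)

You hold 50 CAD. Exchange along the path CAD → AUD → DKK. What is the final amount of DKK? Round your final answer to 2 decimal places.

243.07

50 CAD × 1.3265 = 66.325 AUD
66.325 AUD × 3.6648 = 243.06786 DKK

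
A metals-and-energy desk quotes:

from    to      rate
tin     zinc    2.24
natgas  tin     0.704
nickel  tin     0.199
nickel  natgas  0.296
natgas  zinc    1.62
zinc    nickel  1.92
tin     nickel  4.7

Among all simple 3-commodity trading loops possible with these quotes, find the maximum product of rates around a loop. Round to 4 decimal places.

0.9794

natgas→tin→nickel→natgas: 0.704 × 4.7 × 0.296 = 0.97940
natgas→zinc→nickel→natgas: 1.62 × 1.92 × 0.296 = 0.92068
zinc→nickel→tin→zinc: 1.92 × 0.199 × 2.24 = 0.85586
Maximum is natgas→tin→nickel→natgas at 0.9794; no arbitrage — every cycle loses value.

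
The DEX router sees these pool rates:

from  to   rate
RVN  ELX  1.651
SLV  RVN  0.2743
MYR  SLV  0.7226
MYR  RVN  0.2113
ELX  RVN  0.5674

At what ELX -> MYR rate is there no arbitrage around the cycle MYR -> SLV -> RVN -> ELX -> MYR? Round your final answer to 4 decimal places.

3.0558

Known legs of the cycle: 0.7226 × 0.2743 × 1.651 = 0.32724335618
For no arbitrage the full-cycle product must be 1, so the missing rate is 1 / 0.32724335618 ≈ 3.055830.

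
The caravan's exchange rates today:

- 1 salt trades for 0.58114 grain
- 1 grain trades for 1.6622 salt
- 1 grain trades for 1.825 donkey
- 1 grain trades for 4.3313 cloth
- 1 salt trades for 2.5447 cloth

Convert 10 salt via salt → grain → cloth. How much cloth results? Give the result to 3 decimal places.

10 salt × 0.58114 = 5.8114 grain
5.8114 grain × 4.3313 = 25.17091682 cloth

25.171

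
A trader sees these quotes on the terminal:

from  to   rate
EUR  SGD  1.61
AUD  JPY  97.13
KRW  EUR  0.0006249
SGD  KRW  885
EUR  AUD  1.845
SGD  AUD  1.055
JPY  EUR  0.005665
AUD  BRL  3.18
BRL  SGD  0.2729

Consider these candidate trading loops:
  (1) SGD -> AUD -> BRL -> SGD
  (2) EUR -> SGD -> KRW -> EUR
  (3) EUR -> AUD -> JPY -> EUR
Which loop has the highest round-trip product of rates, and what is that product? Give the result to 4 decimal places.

(1) 1.055 × 3.18 × 0.2729 = 0.91555
(2) 1.61 × 885 × 0.0006249 = 0.89039
(3) 1.845 × 97.13 × 0.005665 = 1.01520
Highest is cycle (3) at 1.0152 (>1, arbitrage).

1.0152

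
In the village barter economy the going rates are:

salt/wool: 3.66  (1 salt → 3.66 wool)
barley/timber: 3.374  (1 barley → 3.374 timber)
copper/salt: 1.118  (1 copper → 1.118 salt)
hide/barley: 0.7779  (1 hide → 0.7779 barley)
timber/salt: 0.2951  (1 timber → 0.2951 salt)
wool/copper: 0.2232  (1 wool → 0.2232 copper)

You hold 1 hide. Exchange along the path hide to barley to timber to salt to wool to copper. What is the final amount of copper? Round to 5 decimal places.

0.63272

1 hide × 0.7779 = 0.7779 barley
0.7779 barley × 3.374 = 2.6246346 timber
2.6246346 timber × 0.2951 = 0.77452967046 salt
0.77452967046 salt × 3.66 = 2.8347785938836 wool
2.8347785938836 wool × 0.2232 = 0.63272258215481952 copper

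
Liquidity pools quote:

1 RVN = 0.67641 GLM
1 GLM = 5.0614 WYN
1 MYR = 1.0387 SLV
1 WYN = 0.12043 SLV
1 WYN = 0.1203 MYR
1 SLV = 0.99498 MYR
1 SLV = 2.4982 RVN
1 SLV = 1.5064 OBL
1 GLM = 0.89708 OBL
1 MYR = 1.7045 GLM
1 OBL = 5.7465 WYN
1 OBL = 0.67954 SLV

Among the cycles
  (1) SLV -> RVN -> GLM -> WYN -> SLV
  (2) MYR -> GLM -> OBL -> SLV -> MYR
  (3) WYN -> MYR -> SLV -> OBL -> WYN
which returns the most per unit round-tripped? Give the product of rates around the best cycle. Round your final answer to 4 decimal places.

1.0817

(1) 2.4982 × 0.67641 × 5.0614 × 0.12043 = 1.03001
(2) 1.7045 × 0.89708 × 0.67954 × 0.99498 = 1.03385
(3) 0.1203 × 1.0387 × 1.5064 × 5.7465 = 1.08168
Highest is cycle (3) at 1.0817 (>1, arbitrage).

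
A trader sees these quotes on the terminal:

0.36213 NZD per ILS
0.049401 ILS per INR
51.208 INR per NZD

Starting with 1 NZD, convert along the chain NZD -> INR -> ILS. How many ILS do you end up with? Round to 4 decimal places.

2.5297

1 NZD × 51.208 = 51.208 INR
51.208 INR × 0.049401 = 2.529726408 ILS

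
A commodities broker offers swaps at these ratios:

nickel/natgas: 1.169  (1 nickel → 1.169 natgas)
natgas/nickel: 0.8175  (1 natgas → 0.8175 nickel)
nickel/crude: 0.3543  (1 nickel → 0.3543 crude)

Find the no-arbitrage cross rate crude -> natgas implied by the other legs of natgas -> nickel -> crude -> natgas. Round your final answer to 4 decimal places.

Known legs of the cycle: 0.8175 × 0.3543 = 0.28964025
For no arbitrage the full-cycle product must be 1, so the missing rate is 1 / 0.28964025 ≈ 3.452559.

3.4526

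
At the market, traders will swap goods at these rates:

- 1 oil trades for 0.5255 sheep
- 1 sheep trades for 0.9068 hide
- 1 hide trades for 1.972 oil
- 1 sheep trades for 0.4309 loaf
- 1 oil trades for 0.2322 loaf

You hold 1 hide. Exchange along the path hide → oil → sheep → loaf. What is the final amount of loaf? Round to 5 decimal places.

1 hide × 1.972 = 1.972 oil
1.972 oil × 0.5255 = 1.036286 sheep
1.036286 sheep × 0.4309 = 0.4465356374 loaf

0.44654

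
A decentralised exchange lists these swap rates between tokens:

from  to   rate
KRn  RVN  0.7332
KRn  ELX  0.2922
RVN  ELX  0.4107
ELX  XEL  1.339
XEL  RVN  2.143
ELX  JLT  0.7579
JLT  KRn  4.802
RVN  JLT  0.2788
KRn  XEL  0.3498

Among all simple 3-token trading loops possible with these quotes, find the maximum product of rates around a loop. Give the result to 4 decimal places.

RVN→ELX→XEL→RVN: 0.4107 × 1.339 × 2.143 = 1.17849
ELX→JLT→KRn→ELX: 0.7579 × 4.802 × 0.2922 = 1.06344
RVN→JLT→KRn→RVN: 0.2788 × 4.802 × 0.7332 = 0.98161
Maximum is RVN→ELX→XEL→RVN at 1.1785; arbitrage exists.

1.1785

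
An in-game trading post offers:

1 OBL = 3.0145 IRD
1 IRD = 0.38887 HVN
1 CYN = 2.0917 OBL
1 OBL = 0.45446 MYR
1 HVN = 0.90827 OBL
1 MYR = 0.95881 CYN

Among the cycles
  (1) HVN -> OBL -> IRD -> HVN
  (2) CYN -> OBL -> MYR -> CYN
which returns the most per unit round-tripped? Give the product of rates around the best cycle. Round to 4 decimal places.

(1) 0.90827 × 3.0145 × 0.38887 = 1.06472
(2) 2.0917 × 0.45446 × 0.95881 = 0.91144
Highest is cycle (1) at 1.0647 (>1, arbitrage).

1.0647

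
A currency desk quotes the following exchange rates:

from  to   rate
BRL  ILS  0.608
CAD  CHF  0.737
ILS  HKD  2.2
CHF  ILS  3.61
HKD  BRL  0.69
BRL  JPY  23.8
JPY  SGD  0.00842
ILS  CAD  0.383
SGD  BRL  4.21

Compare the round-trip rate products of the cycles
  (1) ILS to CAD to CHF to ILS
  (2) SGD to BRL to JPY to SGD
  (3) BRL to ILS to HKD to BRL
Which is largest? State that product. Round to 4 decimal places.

1.0190

(1) 0.383 × 0.737 × 3.61 = 1.01900
(2) 4.21 × 23.8 × 0.00842 = 0.84367
(3) 0.608 × 2.2 × 0.69 = 0.92294
Highest is cycle (1) at 1.0190 (>1, arbitrage).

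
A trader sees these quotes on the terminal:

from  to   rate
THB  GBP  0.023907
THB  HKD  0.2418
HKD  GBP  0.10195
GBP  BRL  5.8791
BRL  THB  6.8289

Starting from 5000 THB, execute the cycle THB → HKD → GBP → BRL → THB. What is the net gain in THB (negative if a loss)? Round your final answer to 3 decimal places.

-51.482

5000 THB × 0.2418 = 1209 HKD
1209 HKD × 0.10195 = 123.25755 GBP
123.25755 GBP × 5.8791 = 724.643462205 BRL
724.643462205 BRL × 6.8289 = 4948.5177390517245 THB
Net change: 4948.5177390517245 − 5000 = -51.4822609482755 THB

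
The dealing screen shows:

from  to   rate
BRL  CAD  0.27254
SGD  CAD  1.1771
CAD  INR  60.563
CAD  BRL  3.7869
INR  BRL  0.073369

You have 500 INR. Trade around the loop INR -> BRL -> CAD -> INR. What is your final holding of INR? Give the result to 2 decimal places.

500 INR × 0.073369 = 36.6845 BRL
36.6845 BRL × 0.27254 = 9.99799363 CAD
9.99799363 CAD × 60.563 = 605.50848821369 INR

605.51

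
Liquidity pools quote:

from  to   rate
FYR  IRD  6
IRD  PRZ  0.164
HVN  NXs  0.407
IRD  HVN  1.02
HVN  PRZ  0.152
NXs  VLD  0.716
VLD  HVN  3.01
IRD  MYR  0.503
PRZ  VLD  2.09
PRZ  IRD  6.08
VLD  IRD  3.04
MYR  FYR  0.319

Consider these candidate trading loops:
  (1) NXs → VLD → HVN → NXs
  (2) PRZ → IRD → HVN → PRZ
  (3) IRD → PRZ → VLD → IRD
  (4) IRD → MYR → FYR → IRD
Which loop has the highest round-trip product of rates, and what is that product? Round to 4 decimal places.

(1) 0.716 × 3.01 × 0.407 = 0.87715
(2) 6.08 × 1.02 × 0.152 = 0.94264
(3) 0.164 × 2.09 × 3.04 = 1.04199
(4) 0.503 × 0.319 × 6 = 0.96274
Highest is cycle (3) at 1.0420 (>1, arbitrage).

1.0420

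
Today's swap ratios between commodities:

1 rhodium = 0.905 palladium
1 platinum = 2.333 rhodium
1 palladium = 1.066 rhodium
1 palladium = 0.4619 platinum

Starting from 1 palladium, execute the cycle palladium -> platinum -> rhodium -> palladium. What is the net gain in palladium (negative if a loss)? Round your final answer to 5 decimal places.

-0.02476

1 palladium × 0.4619 = 0.4619 platinum
0.4619 platinum × 2.333 = 1.0776127 rhodium
1.0776127 rhodium × 0.905 = 0.9752394935 palladium
Net change: 0.9752394935 − 1 = -0.0247605065 palladium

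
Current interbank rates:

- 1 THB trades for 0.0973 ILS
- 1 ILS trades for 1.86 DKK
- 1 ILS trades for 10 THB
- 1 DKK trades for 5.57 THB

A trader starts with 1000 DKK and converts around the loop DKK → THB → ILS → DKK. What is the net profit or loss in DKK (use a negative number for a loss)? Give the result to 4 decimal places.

8.0475

1000 DKK × 5.57 = 5570 THB
5570 THB × 0.0973 = 541.961 ILS
541.961 ILS × 1.86 = 1008.04746 DKK
Net change: 1008.04746 − 1000 = 8.04746 DKK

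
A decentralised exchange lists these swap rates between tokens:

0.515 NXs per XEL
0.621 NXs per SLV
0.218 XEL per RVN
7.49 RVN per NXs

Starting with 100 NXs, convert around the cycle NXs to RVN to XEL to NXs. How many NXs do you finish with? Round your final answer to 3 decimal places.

84.090

100 NXs × 7.49 = 749 RVN
749 RVN × 0.218 = 163.282 XEL
163.282 XEL × 0.515 = 84.09023 NXs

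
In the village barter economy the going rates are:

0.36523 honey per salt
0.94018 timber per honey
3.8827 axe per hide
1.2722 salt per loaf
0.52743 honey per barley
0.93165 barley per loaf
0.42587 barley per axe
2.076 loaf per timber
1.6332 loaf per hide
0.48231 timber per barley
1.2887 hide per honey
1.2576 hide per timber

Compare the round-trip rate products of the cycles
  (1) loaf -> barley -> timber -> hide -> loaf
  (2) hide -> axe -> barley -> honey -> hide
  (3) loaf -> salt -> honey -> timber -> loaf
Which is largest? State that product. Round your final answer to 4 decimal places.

1.1239

(1) 0.93165 × 0.48231 × 1.2576 × 1.6332 = 0.92291
(2) 3.8827 × 0.42587 × 0.52743 × 1.2887 = 1.12390
(3) 1.2722 × 0.36523 × 0.94018 × 2.076 = 0.90690
Highest is cycle (2) at 1.1239 (>1, arbitrage).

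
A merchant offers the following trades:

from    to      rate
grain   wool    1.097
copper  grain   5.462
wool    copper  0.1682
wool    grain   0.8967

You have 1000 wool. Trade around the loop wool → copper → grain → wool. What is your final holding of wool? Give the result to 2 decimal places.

1007.82

1000 wool × 0.1682 = 168.2 copper
168.2 copper × 5.462 = 918.7084 grain
918.7084 grain × 1.097 = 1007.8231148 wool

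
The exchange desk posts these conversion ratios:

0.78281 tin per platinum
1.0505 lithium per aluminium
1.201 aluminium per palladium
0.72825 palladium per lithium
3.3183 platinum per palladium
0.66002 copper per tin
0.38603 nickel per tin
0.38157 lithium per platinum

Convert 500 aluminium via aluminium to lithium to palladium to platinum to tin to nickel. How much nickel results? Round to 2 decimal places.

500 aluminium × 1.0505 = 525.25 lithium
525.25 lithium × 0.72825 = 382.5133125 palladium
382.5133125 palladium × 3.3183 = 1269.29392486875 platinum
1269.29392486875 platinum × 0.78281 = 993.6159773265061875 tin
993.6159773265061875 tin × 0.38603 = 383.565575727351183560625 nickel

383.57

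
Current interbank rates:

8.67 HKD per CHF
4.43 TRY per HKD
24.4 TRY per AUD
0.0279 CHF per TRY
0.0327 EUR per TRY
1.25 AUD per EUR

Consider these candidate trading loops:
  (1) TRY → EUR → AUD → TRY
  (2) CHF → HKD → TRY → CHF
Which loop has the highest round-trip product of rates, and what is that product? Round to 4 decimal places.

(1) 0.0327 × 1.25 × 24.4 = 0.99735
(2) 8.67 × 4.43 × 0.0279 = 1.07159
Highest is cycle (2) at 1.0716 (>1, arbitrage).

1.0716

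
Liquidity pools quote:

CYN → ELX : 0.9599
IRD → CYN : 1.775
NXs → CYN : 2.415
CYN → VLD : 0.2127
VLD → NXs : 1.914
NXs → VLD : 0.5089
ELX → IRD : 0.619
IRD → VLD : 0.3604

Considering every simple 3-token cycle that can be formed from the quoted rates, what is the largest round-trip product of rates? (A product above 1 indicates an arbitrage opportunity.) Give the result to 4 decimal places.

1.0547

ELX→IRD→CYN→ELX: 0.619 × 1.775 × 0.9599 = 1.05467
CYN→VLD→NXs→CYN: 0.2127 × 1.914 × 2.415 = 0.98317
Maximum is ELX→IRD→CYN→ELX at 1.0547; arbitrage exists.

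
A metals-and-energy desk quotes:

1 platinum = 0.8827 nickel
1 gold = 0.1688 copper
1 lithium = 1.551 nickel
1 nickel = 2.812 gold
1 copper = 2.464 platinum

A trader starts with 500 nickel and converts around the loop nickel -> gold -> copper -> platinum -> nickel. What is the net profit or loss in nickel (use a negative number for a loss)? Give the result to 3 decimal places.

500 nickel × 2.812 = 1406 gold
1406 gold × 0.1688 = 237.3328 copper
237.3328 copper × 2.464 = 584.7880192 platinum
584.7880192 platinum × 0.8827 = 516.19238454784 nickel
Net change: 516.19238454784 − 500 = 16.19238454784 nickel

16.192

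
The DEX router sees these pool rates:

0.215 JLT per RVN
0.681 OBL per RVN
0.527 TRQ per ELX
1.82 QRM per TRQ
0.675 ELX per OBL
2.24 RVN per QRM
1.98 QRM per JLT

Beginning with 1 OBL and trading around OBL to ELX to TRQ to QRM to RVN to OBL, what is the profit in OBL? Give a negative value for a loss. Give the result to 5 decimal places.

-0.01240

1 OBL × 0.675 = 0.675 ELX
0.675 ELX × 0.527 = 0.355725 TRQ
0.355725 TRQ × 1.82 = 0.6474195 QRM
0.6474195 QRM × 2.24 = 1.45021968 RVN
1.45021968 RVN × 0.681 = 0.98759960208 OBL
Net change: 0.98759960208 − 1 = -0.01240039792 OBL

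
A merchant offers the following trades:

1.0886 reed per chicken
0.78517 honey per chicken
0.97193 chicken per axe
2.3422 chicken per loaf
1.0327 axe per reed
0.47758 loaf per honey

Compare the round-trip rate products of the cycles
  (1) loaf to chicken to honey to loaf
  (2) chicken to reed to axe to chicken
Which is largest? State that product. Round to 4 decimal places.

1.0926

(1) 2.3422 × 0.78517 × 0.47758 = 0.87828
(2) 1.0886 × 1.0327 × 0.97193 = 1.09264
Highest is cycle (2) at 1.0926 (>1, arbitrage).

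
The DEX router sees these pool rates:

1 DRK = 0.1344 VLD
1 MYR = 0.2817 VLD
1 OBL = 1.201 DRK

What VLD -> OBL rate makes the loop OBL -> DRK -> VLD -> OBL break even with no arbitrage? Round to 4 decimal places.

Known legs of the cycle: 1.201 × 0.1344 = 0.1614144
For no arbitrage the full-cycle product must be 1, so the missing rate is 1 / 0.1614144 ≈ 6.195234.

6.1952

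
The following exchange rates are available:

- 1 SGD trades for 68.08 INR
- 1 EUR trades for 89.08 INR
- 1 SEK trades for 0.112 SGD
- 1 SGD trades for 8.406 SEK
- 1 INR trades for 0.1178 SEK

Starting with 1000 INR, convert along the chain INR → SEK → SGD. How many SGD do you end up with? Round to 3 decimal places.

1000 INR × 0.1178 = 117.8 SEK
117.8 SEK × 0.112 = 13.1936 SGD

13.194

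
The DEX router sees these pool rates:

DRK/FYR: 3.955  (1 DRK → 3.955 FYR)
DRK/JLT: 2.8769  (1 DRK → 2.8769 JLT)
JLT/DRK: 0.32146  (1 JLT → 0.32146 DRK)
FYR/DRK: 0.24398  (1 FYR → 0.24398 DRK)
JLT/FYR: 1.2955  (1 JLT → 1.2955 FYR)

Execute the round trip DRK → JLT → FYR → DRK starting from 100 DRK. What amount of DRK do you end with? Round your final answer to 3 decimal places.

100 DRK × 2.8769 = 287.69 JLT
287.69 JLT × 1.2955 = 372.702395 FYR
372.702395 FYR × 0.24398 = 90.9319303321 DRK

90.932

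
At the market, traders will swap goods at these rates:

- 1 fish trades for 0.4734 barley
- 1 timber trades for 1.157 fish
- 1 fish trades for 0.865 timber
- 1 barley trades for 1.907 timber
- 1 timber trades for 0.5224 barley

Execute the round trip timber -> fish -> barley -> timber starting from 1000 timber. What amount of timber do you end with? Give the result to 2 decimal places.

1000 timber × 1.157 = 1157 fish
1157 fish × 0.4734 = 547.7238 barley
547.7238 barley × 1.907 = 1044.5092866 timber

1044.51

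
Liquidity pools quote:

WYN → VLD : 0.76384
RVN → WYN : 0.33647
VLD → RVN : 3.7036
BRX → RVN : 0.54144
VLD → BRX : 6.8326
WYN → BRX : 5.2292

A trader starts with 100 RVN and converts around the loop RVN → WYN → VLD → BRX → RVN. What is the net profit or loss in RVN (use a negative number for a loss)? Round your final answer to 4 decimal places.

100 RVN × 0.33647 = 33.647 WYN
33.647 WYN × 0.76384 = 25.70092448 VLD
25.70092448 VLD × 6.8326 = 175.604136602048 BRX
175.604136602048 BRX × 0.54144 = 95.07910372181286912 RVN
Net change: 95.07910372181286912 − 100 = -4.92089627818713088 RVN

-4.9209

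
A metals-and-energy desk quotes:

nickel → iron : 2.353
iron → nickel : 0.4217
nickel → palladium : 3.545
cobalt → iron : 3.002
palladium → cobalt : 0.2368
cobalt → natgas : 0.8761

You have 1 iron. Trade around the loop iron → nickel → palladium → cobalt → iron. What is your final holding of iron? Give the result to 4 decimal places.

1.0627

1 iron × 0.4217 = 0.4217 nickel
0.4217 nickel × 3.545 = 1.4949265 palladium
1.4949265 palladium × 0.2368 = 0.3539985952 cobalt
0.3539985952 cobalt × 3.002 = 1.0627037827904 iron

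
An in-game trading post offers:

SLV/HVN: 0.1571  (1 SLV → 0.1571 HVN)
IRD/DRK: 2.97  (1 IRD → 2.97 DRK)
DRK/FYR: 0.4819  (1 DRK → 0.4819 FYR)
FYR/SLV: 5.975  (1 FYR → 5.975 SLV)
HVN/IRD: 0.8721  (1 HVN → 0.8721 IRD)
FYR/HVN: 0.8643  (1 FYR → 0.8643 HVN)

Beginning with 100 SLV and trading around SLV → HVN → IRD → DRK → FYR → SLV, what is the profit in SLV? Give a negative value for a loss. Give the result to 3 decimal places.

100 SLV × 0.1571 = 15.71 HVN
15.71 HVN × 0.8721 = 13.700691 IRD
13.700691 IRD × 2.97 = 40.69105227 DRK
40.69105227 DRK × 0.4819 = 19.609018088913 FYR
19.609018088913 FYR × 5.975 = 117.163883081255175 SLV
Net change: 117.163883081255175 − 100 = 17.163883081255175 SLV

17.164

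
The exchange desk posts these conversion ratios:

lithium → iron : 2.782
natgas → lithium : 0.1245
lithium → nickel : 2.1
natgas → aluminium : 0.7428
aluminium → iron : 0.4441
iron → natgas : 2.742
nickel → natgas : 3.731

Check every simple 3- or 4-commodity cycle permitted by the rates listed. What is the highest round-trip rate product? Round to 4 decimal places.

0.9755

lithium→nickel→natgas→lithium: 2.1 × 3.731 × 0.1245 = 0.97547
lithium→iron→natgas→lithium: 2.782 × 2.742 × 0.1245 = 0.94972
natgas→aluminium→iron→natgas: 0.7428 × 0.4441 × 2.742 = 0.90452
Maximum is lithium→nickel→natgas→lithium at 0.9755; no arbitrage — every cycle loses value.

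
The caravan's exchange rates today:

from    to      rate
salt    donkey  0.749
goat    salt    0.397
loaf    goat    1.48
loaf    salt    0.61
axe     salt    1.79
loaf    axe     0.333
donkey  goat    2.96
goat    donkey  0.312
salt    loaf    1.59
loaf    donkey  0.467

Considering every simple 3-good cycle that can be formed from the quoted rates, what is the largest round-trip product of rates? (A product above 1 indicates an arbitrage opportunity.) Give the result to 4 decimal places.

0.9478

axe→salt→loaf→axe: 1.79 × 1.59 × 0.333 = 0.94775
goat→salt→loaf→goat: 0.397 × 1.59 × 1.48 = 0.93422
donkey→goat→salt→donkey: 2.96 × 0.397 × 0.749 = 0.88016
Maximum is axe→salt→loaf→axe at 0.9478; no arbitrage — every cycle loses value.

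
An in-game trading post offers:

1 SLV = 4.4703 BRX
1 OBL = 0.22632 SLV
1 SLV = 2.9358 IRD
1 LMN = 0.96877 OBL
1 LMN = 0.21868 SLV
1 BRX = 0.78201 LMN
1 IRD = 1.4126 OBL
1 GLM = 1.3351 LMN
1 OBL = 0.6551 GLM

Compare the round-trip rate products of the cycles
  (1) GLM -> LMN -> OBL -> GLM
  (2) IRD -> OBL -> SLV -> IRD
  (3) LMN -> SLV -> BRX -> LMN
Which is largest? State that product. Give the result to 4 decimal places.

(1) 1.3351 × 0.96877 × 0.6551 = 0.84731
(2) 1.4126 × 0.22632 × 2.9358 = 0.93857
(3) 0.21868 × 4.4703 × 0.78201 = 0.76447
Highest is cycle (2) at 0.9386 (≤1, no arbitrage).

0.9386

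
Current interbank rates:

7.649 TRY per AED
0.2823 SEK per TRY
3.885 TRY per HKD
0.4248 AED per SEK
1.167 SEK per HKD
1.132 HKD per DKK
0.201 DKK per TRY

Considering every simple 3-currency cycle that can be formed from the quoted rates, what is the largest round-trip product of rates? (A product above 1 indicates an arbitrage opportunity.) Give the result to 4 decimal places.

0.9173

AED→TRY→SEK→AED: 7.649 × 0.2823 × 0.4248 = 0.91728
TRY→DKK→HKD→TRY: 0.201 × 1.132 × 3.885 = 0.88396
Maximum is AED→TRY→SEK→AED at 0.9173; no arbitrage — every cycle loses value.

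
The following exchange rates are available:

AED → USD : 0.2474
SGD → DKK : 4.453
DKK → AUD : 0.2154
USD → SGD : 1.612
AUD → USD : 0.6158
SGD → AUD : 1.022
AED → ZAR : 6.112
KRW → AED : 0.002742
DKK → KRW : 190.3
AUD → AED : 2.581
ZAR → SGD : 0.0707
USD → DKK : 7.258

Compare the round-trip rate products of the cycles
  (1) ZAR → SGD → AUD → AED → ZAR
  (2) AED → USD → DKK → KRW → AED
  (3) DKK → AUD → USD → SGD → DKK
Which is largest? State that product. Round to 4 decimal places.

1.1398

(1) 0.0707 × 1.022 × 2.581 × 6.112 = 1.13983
(2) 0.2474 × 7.258 × 190.3 × 0.002742 = 0.93696
(3) 0.2154 × 0.6158 × 1.612 × 4.453 = 0.95215
Highest is cycle (1) at 1.1398 (>1, arbitrage).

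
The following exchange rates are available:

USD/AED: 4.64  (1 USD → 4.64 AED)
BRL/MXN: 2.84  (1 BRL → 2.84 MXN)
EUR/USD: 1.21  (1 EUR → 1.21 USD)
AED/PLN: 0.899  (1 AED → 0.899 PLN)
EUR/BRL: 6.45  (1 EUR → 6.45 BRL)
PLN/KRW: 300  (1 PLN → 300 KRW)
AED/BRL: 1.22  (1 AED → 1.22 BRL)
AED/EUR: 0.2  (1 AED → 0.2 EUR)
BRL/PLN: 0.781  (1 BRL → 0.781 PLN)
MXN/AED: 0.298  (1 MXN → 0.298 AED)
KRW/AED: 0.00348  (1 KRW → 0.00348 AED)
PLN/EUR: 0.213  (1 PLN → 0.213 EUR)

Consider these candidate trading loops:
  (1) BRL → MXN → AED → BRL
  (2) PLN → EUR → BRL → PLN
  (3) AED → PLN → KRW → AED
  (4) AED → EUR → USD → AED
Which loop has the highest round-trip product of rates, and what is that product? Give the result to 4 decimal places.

(1) 2.84 × 0.298 × 1.22 = 1.03251
(2) 0.213 × 6.45 × 0.781 = 1.07298
(3) 0.899 × 300 × 0.00348 = 0.93856
(4) 0.2 × 1.21 × 4.64 = 1.12288
Highest is cycle (4) at 1.1229 (>1, arbitrage).

1.1229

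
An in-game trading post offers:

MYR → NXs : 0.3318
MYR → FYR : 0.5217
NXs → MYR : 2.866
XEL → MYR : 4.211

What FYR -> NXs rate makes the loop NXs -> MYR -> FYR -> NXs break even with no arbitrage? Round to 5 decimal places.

Known legs of the cycle: 2.866 × 0.5217 = 1.4951922
For no arbitrage the full-cycle product must be 1, so the missing rate is 1 / 1.4951922 ≈ 0.6688103.

0.66881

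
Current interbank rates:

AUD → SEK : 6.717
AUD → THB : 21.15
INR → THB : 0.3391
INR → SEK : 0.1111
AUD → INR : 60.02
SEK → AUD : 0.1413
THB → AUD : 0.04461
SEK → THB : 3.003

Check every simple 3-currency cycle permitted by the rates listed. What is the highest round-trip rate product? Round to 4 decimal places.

0.9422

AUD→INR→SEK→AUD: 60.02 × 0.1111 × 0.1413 = 0.94222
AUD→INR→THB→AUD: 60.02 × 0.3391 × 0.04461 = 0.90794
AUD→SEK→THB→AUD: 6.717 × 3.003 × 0.04461 = 0.89984
Maximum is AUD→INR→SEK→AUD at 0.9422; no arbitrage — every cycle loses value.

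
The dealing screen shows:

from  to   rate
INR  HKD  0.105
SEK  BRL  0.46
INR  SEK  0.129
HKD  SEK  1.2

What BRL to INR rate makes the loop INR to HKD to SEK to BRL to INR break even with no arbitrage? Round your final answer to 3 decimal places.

Known legs of the cycle: 0.105 × 1.2 × 0.46 = 0.05796
For no arbitrage the full-cycle product must be 1, so the missing rate is 1 / 0.05796 ≈ 17.25328.

17.253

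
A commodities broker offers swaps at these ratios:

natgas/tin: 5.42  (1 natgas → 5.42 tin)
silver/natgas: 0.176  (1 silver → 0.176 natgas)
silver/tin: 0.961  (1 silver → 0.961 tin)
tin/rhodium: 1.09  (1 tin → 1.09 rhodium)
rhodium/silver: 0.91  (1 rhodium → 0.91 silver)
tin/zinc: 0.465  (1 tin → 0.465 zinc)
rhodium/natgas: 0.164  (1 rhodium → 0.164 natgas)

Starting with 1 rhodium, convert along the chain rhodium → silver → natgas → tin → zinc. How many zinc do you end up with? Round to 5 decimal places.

1 rhodium × 0.91 = 0.91 silver
0.91 silver × 0.176 = 0.16016 natgas
0.16016 natgas × 5.42 = 0.8680672 tin
0.8680672 tin × 0.465 = 0.403651248 zinc

0.40365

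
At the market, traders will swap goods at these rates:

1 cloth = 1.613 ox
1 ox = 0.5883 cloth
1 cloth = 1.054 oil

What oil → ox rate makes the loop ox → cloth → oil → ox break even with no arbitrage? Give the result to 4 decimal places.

Known legs of the cycle: 0.5883 × 1.054 = 0.6200682
For no arbitrage the full-cycle product must be 1, so the missing rate is 1 / 0.6200682 ≈ 1.612726.

1.6127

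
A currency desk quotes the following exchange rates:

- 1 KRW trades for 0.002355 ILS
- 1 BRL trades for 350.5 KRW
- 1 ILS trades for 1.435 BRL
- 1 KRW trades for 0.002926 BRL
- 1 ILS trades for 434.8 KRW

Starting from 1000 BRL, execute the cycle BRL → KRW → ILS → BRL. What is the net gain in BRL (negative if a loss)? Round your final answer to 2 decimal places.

184.49

1000 BRL × 350.5 = 350500 KRW
350500 KRW × 0.002355 = 825.4275 ILS
825.4275 ILS × 1.435 = 1184.4884625 BRL
Net change: 1184.4884625 − 1000 = 184.4884625 BRL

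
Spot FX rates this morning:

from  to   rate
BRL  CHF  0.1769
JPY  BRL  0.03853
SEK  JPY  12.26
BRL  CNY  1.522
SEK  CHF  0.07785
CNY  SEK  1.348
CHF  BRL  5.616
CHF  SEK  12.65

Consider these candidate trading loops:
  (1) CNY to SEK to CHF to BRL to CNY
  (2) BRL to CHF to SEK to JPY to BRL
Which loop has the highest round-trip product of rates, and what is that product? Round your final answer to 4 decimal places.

(1) 1.348 × 0.07785 × 5.616 × 1.522 = 0.89700
(2) 0.1769 × 12.65 × 12.26 × 0.03853 = 1.05708
Highest is cycle (2) at 1.0571 (>1, arbitrage).

1.0571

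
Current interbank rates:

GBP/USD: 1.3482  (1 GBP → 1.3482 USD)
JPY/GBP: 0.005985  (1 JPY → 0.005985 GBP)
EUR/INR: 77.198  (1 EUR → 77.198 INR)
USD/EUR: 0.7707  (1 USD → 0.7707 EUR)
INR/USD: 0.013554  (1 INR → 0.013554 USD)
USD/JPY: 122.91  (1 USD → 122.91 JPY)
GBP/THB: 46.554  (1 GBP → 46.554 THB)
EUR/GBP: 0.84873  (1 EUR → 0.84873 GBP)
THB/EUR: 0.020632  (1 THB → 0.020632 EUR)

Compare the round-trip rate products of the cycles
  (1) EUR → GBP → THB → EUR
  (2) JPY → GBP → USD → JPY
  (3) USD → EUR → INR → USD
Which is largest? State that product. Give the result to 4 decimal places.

(1) 0.84873 × 46.554 × 0.020632 = 0.81521
(2) 0.005985 × 1.3482 × 122.91 = 0.99176
(3) 0.7707 × 77.198 × 0.013554 = 0.80642
Highest is cycle (2) at 0.9918 (≤1, no arbitrage).

0.9918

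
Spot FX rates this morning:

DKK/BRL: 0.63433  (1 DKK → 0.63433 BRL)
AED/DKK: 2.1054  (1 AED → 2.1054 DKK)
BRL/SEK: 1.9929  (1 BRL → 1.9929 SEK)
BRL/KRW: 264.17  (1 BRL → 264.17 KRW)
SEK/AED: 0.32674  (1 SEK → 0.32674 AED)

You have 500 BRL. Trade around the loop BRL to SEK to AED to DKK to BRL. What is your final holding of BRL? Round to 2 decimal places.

500 BRL × 1.9929 = 996.45 SEK
996.45 SEK × 0.32674 = 325.580073 AED
325.580073 AED × 2.1054 = 685.4762856942 DKK
685.4762856942 DKK × 0.63433 = 434.818172304401886 BRL

434.82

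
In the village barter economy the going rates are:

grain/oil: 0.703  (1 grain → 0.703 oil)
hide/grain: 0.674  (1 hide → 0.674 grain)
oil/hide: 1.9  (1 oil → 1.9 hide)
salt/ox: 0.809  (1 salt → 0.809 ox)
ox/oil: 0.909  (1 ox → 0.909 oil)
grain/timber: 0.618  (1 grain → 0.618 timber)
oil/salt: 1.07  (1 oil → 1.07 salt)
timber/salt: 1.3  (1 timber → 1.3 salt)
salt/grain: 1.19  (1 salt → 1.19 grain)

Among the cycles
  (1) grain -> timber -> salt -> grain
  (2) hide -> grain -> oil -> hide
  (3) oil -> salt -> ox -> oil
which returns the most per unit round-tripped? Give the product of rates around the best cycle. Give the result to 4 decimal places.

0.9560

(1) 0.618 × 1.3 × 1.19 = 0.95605
(2) 0.674 × 0.703 × 1.9 = 0.90026
(3) 1.07 × 0.809 × 0.909 = 0.78686
Highest is cycle (1) at 0.9560 (≤1, no arbitrage).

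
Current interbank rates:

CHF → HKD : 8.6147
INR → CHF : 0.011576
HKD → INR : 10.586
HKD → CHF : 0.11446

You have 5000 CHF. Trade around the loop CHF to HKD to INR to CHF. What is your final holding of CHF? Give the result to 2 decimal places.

5278.38

5000 CHF × 8.6147 = 43073.5 HKD
43073.5 HKD × 10.586 = 455976.071 INR
455976.071 INR × 0.011576 = 5278.378997896 CHF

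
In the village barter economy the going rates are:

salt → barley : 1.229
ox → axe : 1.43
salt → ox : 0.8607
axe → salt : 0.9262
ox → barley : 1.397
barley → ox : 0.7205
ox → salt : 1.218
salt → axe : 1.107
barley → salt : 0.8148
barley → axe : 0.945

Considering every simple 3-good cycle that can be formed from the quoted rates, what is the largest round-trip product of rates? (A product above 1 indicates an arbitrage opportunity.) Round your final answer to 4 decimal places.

1.1400

salt→ox→axe→salt: 0.8607 × 1.43 × 0.9262 = 1.13997
salt→barley→ox→salt: 1.229 × 0.7205 × 1.218 = 1.07853
salt→barley→axe→salt: 1.229 × 0.945 × 0.9262 = 1.07569
salt→ox→barley→salt: 0.8607 × 1.397 × 0.8148 = 0.97971
Maximum is salt→ox→axe→salt at 1.1400; arbitrage exists.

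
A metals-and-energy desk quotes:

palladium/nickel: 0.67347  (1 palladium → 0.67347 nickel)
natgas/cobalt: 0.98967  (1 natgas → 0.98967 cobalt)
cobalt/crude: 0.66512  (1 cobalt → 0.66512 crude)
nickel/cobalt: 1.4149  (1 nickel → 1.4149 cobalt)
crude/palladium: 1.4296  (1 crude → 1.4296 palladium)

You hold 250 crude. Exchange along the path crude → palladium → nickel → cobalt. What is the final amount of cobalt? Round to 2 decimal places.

340.56

250 crude × 1.4296 = 357.4 palladium
357.4 palladium × 0.67347 = 240.698178 nickel
240.698178 nickel × 1.4149 = 340.5638520522 cobalt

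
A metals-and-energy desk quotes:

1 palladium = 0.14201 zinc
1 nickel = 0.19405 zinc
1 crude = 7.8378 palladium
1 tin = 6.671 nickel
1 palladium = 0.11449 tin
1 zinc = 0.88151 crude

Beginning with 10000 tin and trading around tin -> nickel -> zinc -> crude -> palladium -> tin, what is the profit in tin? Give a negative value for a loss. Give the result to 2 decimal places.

239.85

10000 tin × 6.671 = 66710 nickel
66710 nickel × 0.19405 = 12945.0755 zinc
12945.0755 zinc × 0.88151 = 11411.213504005 crude
11411.213504005 crude × 7.8378 = 89438.809201690389 palladium
89438.809201690389 palladium × 0.11449 = 10239.84926550153263661 tin
Net change: 10239.84926550153263661 − 10000 = 239.84926550153263661 tin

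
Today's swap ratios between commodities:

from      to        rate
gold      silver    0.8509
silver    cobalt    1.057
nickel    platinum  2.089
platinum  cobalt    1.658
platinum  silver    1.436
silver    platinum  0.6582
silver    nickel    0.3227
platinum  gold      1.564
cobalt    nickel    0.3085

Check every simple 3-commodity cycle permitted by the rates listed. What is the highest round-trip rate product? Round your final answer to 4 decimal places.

platinum→cobalt→nickel→platinum: 1.658 × 0.3085 × 2.089 = 1.06851
platinum→silver→nickel→platinum: 1.436 × 0.3227 × 2.089 = 0.96804
platinum→gold→silver→platinum: 1.564 × 0.8509 × 0.6582 = 0.87594
Maximum is platinum→cobalt→nickel→platinum at 1.0685; arbitrage exists.

1.0685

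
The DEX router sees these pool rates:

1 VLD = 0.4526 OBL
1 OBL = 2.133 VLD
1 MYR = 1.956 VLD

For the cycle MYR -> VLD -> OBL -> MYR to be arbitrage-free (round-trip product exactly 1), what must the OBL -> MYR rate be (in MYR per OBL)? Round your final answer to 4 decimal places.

Known legs of the cycle: 1.956 × 0.4526 = 0.8852856
For no arbitrage the full-cycle product must be 1, so the missing rate is 1 / 0.8852856 ≈ 1.129579.

1.1296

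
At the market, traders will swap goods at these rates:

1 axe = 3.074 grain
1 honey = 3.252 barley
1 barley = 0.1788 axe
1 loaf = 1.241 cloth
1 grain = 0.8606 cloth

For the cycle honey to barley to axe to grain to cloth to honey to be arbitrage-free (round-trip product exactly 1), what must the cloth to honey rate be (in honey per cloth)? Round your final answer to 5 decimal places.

0.65009

Known legs of the cycle: 3.252 × 0.1788 × 3.074 × 0.8606 = 1.53823701006144
For no arbitrage the full-cycle product must be 1, so the missing rate is 1 / 1.53823701006144 ≈ 0.6500949.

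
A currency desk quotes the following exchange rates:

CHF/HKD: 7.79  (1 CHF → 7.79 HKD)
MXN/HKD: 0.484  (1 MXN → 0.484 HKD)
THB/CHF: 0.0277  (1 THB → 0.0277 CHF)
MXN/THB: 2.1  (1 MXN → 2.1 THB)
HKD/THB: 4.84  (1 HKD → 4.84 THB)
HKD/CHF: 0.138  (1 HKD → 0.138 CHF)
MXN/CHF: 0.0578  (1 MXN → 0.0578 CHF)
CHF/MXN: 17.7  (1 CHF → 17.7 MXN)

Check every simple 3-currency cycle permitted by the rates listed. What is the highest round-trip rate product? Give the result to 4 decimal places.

HKD→CHF→MXN→HKD: 0.138 × 17.7 × 0.484 = 1.18222
HKD→THB→CHF→HKD: 4.84 × 0.0277 × 7.79 = 1.04439
MXN→THB→CHF→MXN: 2.1 × 0.0277 × 17.7 = 1.02961
Maximum is HKD→CHF→MXN→HKD at 1.1822; arbitrage exists.

1.1822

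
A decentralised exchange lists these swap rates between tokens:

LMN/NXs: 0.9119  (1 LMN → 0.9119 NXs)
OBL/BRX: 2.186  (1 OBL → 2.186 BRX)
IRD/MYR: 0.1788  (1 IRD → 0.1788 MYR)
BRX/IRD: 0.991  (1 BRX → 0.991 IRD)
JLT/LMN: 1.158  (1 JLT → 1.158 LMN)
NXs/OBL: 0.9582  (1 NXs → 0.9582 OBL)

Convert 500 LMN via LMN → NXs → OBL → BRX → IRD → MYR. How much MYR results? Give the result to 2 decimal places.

500 LMN × 0.9119 = 455.95 NXs
455.95 NXs × 0.9582 = 436.89129 OBL
436.89129 OBL × 2.186 = 955.04435994 BRX
955.04435994 BRX × 0.991 = 946.44896070054 IRD
946.44896070054 IRD × 0.1788 = 169.225074173256552 MYR

169.23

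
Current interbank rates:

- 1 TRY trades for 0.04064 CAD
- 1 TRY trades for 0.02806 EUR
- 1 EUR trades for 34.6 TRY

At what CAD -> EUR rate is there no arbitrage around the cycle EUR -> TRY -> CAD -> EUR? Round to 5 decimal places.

0.71116

Known legs of the cycle: 34.6 × 0.04064 = 1.406144
For no arbitrage the full-cycle product must be 1, so the missing rate is 1 / 1.406144 ≈ 0.7111647.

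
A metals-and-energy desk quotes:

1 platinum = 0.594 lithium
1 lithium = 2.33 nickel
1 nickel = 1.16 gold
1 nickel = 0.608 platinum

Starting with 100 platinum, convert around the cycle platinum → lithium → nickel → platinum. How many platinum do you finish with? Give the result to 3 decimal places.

84.148

100 platinum × 0.594 = 59.4 lithium
59.4 lithium × 2.33 = 138.402 nickel
138.402 nickel × 0.608 = 84.148416 platinum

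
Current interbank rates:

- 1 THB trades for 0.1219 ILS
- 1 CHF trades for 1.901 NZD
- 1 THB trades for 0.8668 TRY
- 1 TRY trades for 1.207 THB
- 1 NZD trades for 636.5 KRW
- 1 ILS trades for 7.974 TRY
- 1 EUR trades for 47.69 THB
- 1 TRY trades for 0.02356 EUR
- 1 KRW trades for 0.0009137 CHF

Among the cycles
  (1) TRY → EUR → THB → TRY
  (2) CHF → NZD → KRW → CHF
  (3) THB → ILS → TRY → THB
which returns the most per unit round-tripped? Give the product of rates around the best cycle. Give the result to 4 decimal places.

1.1732

(1) 0.02356 × 47.69 × 0.8668 = 0.97392
(2) 1.901 × 636.5 × 0.0009137 = 1.10556
(3) 0.1219 × 7.974 × 1.207 = 1.17324
Highest is cycle (3) at 1.1732 (>1, arbitrage).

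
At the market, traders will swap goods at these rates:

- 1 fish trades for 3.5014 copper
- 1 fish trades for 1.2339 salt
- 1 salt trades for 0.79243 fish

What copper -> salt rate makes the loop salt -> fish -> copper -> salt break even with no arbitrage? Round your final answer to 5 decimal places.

0.36041

Known legs of the cycle: 0.79243 × 3.5014 = 2.774614402
For no arbitrage the full-cycle product must be 1, so the missing rate is 1 / 2.774614402 ≈ 0.3604104.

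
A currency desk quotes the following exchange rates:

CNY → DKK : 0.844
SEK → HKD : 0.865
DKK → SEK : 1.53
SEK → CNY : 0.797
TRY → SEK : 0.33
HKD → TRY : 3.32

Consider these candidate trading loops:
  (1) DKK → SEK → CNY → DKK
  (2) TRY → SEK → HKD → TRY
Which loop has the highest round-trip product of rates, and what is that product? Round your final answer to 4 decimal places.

1.0292

(1) 1.53 × 0.797 × 0.844 = 1.02918
(2) 0.33 × 0.865 × 3.32 = 0.94769
Highest is cycle (1) at 1.0292 (>1, arbitrage).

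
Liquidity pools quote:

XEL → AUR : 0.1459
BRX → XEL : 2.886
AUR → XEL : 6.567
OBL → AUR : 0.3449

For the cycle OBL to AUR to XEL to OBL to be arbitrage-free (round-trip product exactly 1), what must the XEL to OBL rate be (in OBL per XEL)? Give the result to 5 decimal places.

Known legs of the cycle: 0.3449 × 6.567 = 2.2649583
For no arbitrage the full-cycle product must be 1, so the missing rate is 1 / 2.2649583 ≈ 0.4415092.

0.44151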